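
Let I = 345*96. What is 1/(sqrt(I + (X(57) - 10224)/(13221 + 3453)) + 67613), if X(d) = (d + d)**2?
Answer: 26842361/1814879405587 - sqrt(5220036282)/1814879405587 ≈ 1.4750e-5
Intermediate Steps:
X(d) = 4*d**2 (X(d) = (2*d)**2 = 4*d**2)
I = 33120
1/(sqrt(I + (X(57) - 10224)/(13221 + 3453)) + 67613) = 1/(sqrt(33120 + (4*57**2 - 10224)/(13221 + 3453)) + 67613) = 1/(sqrt(33120 + (4*3249 - 10224)/16674) + 67613) = 1/(sqrt(33120 + (12996 - 10224)*(1/16674)) + 67613) = 1/(sqrt(33120 + 2772*(1/16674)) + 67613) = 1/(sqrt(33120 + 66/397) + 67613) = 1/(sqrt(13148706/397) + 67613) = 1/(sqrt(5220036282)/397 + 67613) = 1/(67613 + sqrt(5220036282)/397)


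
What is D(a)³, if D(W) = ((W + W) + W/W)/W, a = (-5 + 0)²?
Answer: 132651/15625 ≈ 8.4897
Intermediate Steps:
a = 25 (a = (-5)² = 25)
D(W) = (1 + 2*W)/W (D(W) = (2*W + 1)/W = (1 + 2*W)/W)
D(a)³ = (2 + 1/25)³ = (51/25)³ = 132651/15625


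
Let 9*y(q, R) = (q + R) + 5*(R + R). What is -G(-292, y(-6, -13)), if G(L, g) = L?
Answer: 292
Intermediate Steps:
y(q, R) = q/9 + 11*R/9 (y(q, R) = ((q + R) + 5*(R + R))/9 = ((R + q) + 5*(2*R))/9 = ((R + q) + 10*R)/9 = (q + 11*R)/9 = q/9 + 11*R/9)
-G(-292, y(-6, -13)) = -1*(-292) = 292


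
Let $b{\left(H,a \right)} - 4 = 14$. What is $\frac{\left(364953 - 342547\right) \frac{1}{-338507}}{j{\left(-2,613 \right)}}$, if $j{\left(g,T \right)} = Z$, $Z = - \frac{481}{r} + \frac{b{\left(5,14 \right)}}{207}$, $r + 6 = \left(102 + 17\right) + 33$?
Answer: $\frac{75239348}{3646058897} \approx 0.020636$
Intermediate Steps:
$b{\left(H,a \right)} = 18$ ($b{\left(H,a \right)} = 4 + 14 = 18$)
$r = 146$ ($r = -6 + \left(\left(102 + 17\right) + 33\right) = -6 + \left(119 + 33\right) = -6 + 152 = 146$)
$Z = - \frac{10771}{3358}$ ($Z = - \frac{481}{146} + \frac{18}{207} = \left(-481\right) \frac{1}{146} + 18 \cdot \frac{1}{207} = - \frac{481}{146} + \frac{2}{23} = - \frac{10771}{3358} \approx -3.2076$)
$j{\left(g,T \right)} = - \frac{10771}{3358}$
$\frac{\left(364953 - 342547\right) \frac{1}{-338507}}{j{\left(-2,613 \right)}} = \frac{\left(364953 - 342547\right) \frac{1}{-338507}}{- \frac{10771}{3358}} = 22406 \left(- \frac{1}{338507}\right) \left(- \frac{3358}{10771}\right) = \left(- \frac{22406}{338507}\right) \left(- \frac{3358}{10771}\right) = \frac{75239348}{3646058897}$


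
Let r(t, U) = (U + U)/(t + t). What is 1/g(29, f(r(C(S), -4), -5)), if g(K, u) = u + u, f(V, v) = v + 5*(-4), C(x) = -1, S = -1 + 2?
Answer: -1/50 ≈ -0.020000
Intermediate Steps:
S = 1
r(t, U) = U/t (r(t, U) = (2*U)/((2*t)) = (2*U)*(1/(2*t)) = U/t)
f(V, v) = -20 + v (f(V, v) = v - 20 = -20 + v)
g(K, u) = 2*u
1/g(29, f(r(C(S), -4), -5)) = 1/(2*(-20 - 5)) = 1/(2*(-25)) = 1/(-50) = -1/50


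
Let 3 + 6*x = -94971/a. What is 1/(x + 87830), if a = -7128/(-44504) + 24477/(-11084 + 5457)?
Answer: 262303788/24028969650803 ≈ 1.0916e-5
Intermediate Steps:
a = -131151894/31303001 (a = -7128*(-1/44504) + 24477/(-5627) = 891/5563 + 24477*(-1/5627) = 891/5563 - 24477/5627 = -131151894/31303001 ≈ -4.1898)
x = 990827950763/262303788 (x = -1/2 + (-94971/(-131151894/31303001))/6 = -1/2 + (-94971*(-31303001/131151894))/6 = -1/2 + (1/6)*(990959102657/43717298) = -1/2 + 990959102657/262303788 = 990827950763/262303788 ≈ 3777.4)
1/(x + 87830) = 1/(990827950763/262303788 + 87830) = 1/(24028969650803/262303788) = 262303788/24028969650803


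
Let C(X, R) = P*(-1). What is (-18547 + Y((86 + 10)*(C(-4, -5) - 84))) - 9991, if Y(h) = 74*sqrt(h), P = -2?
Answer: -28538 + 592*I*sqrt(123) ≈ -28538.0 + 6565.6*I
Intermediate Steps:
C(X, R) = 2 (C(X, R) = -2*(-1) = 2)
(-18547 + Y((86 + 10)*(C(-4, -5) - 84))) - 9991 = (-18547 + 74*sqrt((86 + 10)*(2 - 84))) - 9991 = (-18547 + 74*sqrt(96*(-82))) - 9991 = (-18547 + 74*sqrt(-7872)) - 9991 = (-18547 + 74*(8*I*sqrt(123))) - 9991 = (-18547 + 592*I*sqrt(123)) - 9991 = -28538 + 592*I*sqrt(123)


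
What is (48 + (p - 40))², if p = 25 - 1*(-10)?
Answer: 1849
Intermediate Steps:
p = 35 (p = 25 + 10 = 35)
(48 + (p - 40))² = (48 + (35 - 40))² = (48 - 5)² = 43² = 1849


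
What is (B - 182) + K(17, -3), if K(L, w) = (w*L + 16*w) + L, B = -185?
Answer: -449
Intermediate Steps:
K(L, w) = L + 16*w + L*w (K(L, w) = (L*w + 16*w) + L = (16*w + L*w) + L = L + 16*w + L*w)
(B - 182) + K(17, -3) = (-185 - 182) + (17 + 16*(-3) + 17*(-3)) = -367 + (17 - 48 - 51) = -367 - 82 = -449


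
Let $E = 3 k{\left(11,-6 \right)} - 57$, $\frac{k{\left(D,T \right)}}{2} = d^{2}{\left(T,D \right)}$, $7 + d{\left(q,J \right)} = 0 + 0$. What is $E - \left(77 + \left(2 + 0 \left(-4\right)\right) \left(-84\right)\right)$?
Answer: $328$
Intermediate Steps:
$d{\left(q,J \right)} = -7$ ($d{\left(q,J \right)} = -7 + \left(0 + 0\right) = -7 + 0 = -7$)
$k{\left(D,T \right)} = 98$ ($k{\left(D,T \right)} = 2 \left(-7\right)^{2} = 2 \cdot 49 = 98$)
$E = 237$ ($E = 3 \cdot 98 - 57 = 294 - 57 = 237$)
$E - \left(77 + \left(2 + 0 \left(-4\right)\right) \left(-84\right)\right) = 237 - \left(77 + \left(2 + 0 \left(-4\right)\right) \left(-84\right)\right) = 237 - \left(77 + \left(2 + 0\right) \left(-84\right)\right) = 237 - \left(77 + 2 \left(-84\right)\right) = 237 - \left(77 - 168\right) = 237 - -91 = 237 + 91 = 328$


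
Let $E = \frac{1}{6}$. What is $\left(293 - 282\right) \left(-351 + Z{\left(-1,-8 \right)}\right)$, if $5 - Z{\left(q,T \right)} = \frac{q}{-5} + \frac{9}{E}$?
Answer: $- \frac{22011}{5} \approx -4402.2$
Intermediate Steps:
$E = \frac{1}{6} \approx 0.16667$
$Z{\left(q,T \right)} = -49 + \frac{q}{5}$ ($Z{\left(q,T \right)} = 5 - \left(\frac{q}{-5} + 9 \frac{1}{\frac{1}{6}}\right) = 5 - \left(q \left(- \frac{1}{5}\right) + 9 \cdot 6\right) = 5 - \left(- \frac{q}{5} + 54\right) = 5 - \left(54 - \frac{q}{5}\right) = 5 + \left(-54 + \frac{q}{5}\right) = -49 + \frac{q}{5}$)
$\left(293 - 282\right) \left(-351 + Z{\left(-1,-8 \right)}\right) = \left(293 - 282\right) \left(-351 + \left(-49 + \frac{1}{5} \left(-1\right)\right)\right) = 11 \left(-351 - \frac{246}{5}\right) = 11 \left(- \frac{2001}{5}\right) = - \frac{22011}{5}$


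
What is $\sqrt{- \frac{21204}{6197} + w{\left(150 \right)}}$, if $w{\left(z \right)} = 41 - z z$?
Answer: $\frac{i \sqrt{862620088519}}{6197} \approx 149.87 i$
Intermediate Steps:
$w{\left(z \right)} = 41 - z^{2}$
$\sqrt{- \frac{21204}{6197} + w{\left(150 \right)}} = \sqrt{- \frac{21204}{6197} + \left(41 - 150^{2}\right)} = \sqrt{\left(-21204\right) \frac{1}{6197} + \left(41 - 22500\right)} = \sqrt{- \frac{21204}{6197} + \left(41 - 22500\right)} = \sqrt{- \frac{21204}{6197} - 22459} = \sqrt{- \frac{139199627}{6197}} = \frac{i \sqrt{862620088519}}{6197}$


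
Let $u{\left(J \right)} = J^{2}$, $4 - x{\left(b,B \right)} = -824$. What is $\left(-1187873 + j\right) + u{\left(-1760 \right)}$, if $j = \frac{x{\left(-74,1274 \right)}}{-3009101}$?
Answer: $\frac{5746561424599}{3009101} \approx 1.9097 \cdot 10^{6}$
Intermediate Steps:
$x{\left(b,B \right)} = 828$ ($x{\left(b,B \right)} = 4 - -824 = 4 + 824 = 828$)
$j = - \frac{828}{3009101}$ ($j = \frac{828}{-3009101} = 828 \left(- \frac{1}{3009101}\right) = - \frac{828}{3009101} \approx -0.00027517$)
$\left(-1187873 + j\right) + u{\left(-1760 \right)} = \left(-1187873 - \frac{828}{3009101}\right) + \left(-1760\right)^{2} = - \frac{3574429833001}{3009101} + 3097600 = \frac{5746561424599}{3009101}$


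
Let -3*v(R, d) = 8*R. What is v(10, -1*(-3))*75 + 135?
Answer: -1865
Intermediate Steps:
v(R, d) = -8*R/3
v(10, -1*(-3))*75 + 135 = -8/3*10*75 + 135 = -80/3*75 + 135 = -2000 + 135 = -1865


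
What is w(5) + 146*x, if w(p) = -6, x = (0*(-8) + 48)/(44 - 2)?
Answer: 1126/7 ≈ 160.86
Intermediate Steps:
x = 8/7 (x = (0 + 48)/42 = 48*(1/42) = 8/7 ≈ 1.1429)
w(5) + 146*x = -6 + 146*(8/7) = -6 + 1168/7 = 1126/7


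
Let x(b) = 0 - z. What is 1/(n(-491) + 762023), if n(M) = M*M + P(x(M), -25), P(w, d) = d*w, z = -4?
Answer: 1/1003004 ≈ 9.9700e-7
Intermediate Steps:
x(b) = 4 (x(b) = 0 - 1*(-4) = 0 + 4 = 4)
n(M) = -100 + M² (n(M) = M*M - 25*4 = M² - 100 = -100 + M²)
1/(n(-491) + 762023) = 1/((-100 + (-491)²) + 762023) = 1/((-100 + 241081) + 762023) = 1/(240981 + 762023) = 1/1003004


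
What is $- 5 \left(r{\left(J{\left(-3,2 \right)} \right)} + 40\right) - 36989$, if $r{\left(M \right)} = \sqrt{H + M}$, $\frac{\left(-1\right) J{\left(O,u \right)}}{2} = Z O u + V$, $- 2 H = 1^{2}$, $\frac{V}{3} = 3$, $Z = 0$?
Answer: $-37189 - \frac{5 i \sqrt{74}}{2} \approx -37189.0 - 21.506 i$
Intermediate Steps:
$V = 9$ ($V = 3 \cdot 3 = 9$)
$H = - \frac{1}{2}$ ($H = - \frac{1^{2}}{2} = \left(- \frac{1}{2}\right) 1 = - \frac{1}{2} \approx -0.5$)
$J{\left(O,u \right)} = -18$ ($J{\left(O,u \right)} = - 2 \left(0 O u + 9\right) = - 2 \left(0 u + 9\right) = - 2 \left(0 + 9\right) = \left(-2\right) 9 = -18$)
$r{\left(M \right)} = \sqrt{- \frac{1}{2} + M}$
$- 5 \left(r{\left(J{\left(-3,2 \right)} \right)} + 40\right) - 36989 = - 5 \left(\frac{\sqrt{-2 + 4 \left(-18\right)}}{2} + 40\right) - 36989 = - 5 \left(\frac{\sqrt{-2 - 72}}{2} + 40\right) - 36989 = - 5 \left(\frac{\sqrt{-74}}{2} + 40\right) - 36989 = - 5 \left(\frac{i \sqrt{74}}{2} + 40\right) - 36989 = - 5 \left(40 + \frac{i \sqrt{74}}{2}\right) - 36989 = \left(-200 - \frac{5 i \sqrt{74}}{2}\right) - 36989 = -37189 - \frac{5 i \sqrt{74}}{2}$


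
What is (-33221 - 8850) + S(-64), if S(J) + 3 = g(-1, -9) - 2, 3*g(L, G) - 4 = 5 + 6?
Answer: -42071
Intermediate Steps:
g(L, G) = 5 (g(L, G) = 4/3 + (5 + 6)/3 = 4/3 + (⅓)*11 = 4/3 + 11/3 = 5)
S(J) = 0 (S(J) = -3 + (5 - 2) = -3 + 3 = 0)
(-33221 - 8850) + S(-64) = (-33221 - 8850) + 0 = -42071 + 0 = -42071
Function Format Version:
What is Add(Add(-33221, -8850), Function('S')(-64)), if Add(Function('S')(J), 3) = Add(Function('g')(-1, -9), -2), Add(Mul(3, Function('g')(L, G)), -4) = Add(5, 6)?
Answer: -42071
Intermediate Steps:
Function('g')(L, G) = 5 (Function('g')(L, G) = Add(Rational(4, 3), Mul(Rational(1, 3), Add(5, 6))) = Add(Rational(4, 3), Mul(Rational(1, 3), 11)) = Add(Rational(4, 3), Rational(11, 3)) = 5)
Function('S')(J) = 0 (Function('S')(J) = Add(-3, Add(5, -2)) = Add(-3, 3) = 0)
Add(Add(-33221, -8850), Function('S')(-64)) = Add(Add(-33221, -8850), 0) = Add(-42071, 0) = -42071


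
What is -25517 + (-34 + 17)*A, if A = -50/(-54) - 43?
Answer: -669647/27 ≈ -24802.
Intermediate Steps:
A = -1136/27 (A = -50*(-1/54) - 43 = 25/27 - 43 = -1136/27 ≈ -42.074)
-25517 + (-34 + 17)*A = -25517 + (-34 + 17)*(-1136/27) = -25517 - 17*(-1136/27) = -25517 + 19312/27 = -669647/27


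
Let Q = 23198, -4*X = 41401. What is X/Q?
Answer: -41401/92792 ≈ -0.44617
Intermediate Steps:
X = -41401/4 (X = -1/4*41401 = -41401/4 ≈ -10350.)
X/Q = -41401/4/23198 = -41401/4*1/23198 = -41401/92792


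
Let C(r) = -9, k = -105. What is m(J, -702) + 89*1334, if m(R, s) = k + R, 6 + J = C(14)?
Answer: 118606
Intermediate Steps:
J = -15 (J = -6 - 9 = -15)
m(R, s) = -105 + R
m(J, -702) + 89*1334 = (-105 - 15) + 89*1334 = -120 + 118726 = 118606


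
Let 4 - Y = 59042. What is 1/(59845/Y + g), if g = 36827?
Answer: 59038/2174132581 ≈ 2.7155e-5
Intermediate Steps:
Y = -59038 (Y = 4 - 1*59042 = 4 - 59042 = -59038)
1/(59845/Y + g) = 1/(59845/(-59038) + 36827) = 1/(59845*(-1/59038) + 36827) = 1/(-59845/59038 + 36827) = 1/(2174132581/59038) = 59038/2174132581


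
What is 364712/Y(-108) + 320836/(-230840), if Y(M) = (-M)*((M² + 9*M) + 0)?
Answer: -2236646572/2082494205 ≈ -1.0740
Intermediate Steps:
Y(M) = -M*(M² + 9*M) (Y(M) = (-M)*(M² + 9*M) = -M*(M² + 9*M))
364712/Y(-108) + 320836/(-230840) = 364712/(((-108)²*(-9 - 1*(-108)))) + 320836/(-230840) = 364712/((11664*(-9 + 108))) + 320836*(-1/230840) = 364712/((11664*99)) - 80209/57710 = 364712/1154736 - 80209/57710 = 364712*(1/1154736) - 80209/57710 = 45589/144342 - 80209/57710 = -2236646572/2082494205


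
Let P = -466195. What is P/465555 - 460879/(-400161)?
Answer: 622477010/4139932319 ≈ 0.15036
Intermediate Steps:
P/465555 - 460879/(-400161) = -466195/465555 - 460879/(-400161) = -466195*1/465555 - 460879*(-1/400161) = -93239/93111 + 460879/400161 = 622477010/4139932319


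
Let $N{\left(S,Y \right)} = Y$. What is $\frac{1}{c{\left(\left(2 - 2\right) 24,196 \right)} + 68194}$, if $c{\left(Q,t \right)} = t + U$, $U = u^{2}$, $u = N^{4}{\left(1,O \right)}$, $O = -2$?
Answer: $\frac{1}{68646} \approx 1.4567 \cdot 10^{-5}$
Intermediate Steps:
$u = 16$ ($u = \left(-2\right)^{4} = 16$)
$U = 256$ ($U = 16^{2} = 256$)
$c{\left(Q,t \right)} = 256 + t$ ($c{\left(Q,t \right)} = t + 256 = 256 + t$)
$\frac{1}{c{\left(\left(2 - 2\right) 24,196 \right)} + 68194} = \frac{1}{\left(256 + 196\right) + 68194} = \frac{1}{452 + 68194} = \frac{1}{68646}$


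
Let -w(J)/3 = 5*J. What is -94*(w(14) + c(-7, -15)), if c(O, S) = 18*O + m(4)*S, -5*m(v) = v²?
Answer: 27072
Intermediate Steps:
m(v) = -v²/5
w(J) = -15*J
c(O, S) = 18*O - 16*S/5 (c(O, S) = 18*O + (-⅕*4²)*S = 18*O + (-⅕*16)*S = 18*O - 16*S/5)
-94*(w(14) + c(-7, -15)) = -94*(-15*14 + (18*(-7) - 16/5*(-15))) = -94*(-210 + (-126 + 48)) = -94*(-210 - 78) = -94*(-288) = 27072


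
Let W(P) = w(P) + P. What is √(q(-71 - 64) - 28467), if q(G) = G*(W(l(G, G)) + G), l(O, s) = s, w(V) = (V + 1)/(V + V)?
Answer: 2*√1979 ≈ 88.972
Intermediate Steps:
w(V) = (1 + V)/(2*V) (w(V) = (1 + V)/((2*V)) = (1 + V)*(1/(2*V)) = (1 + V)/(2*V))
W(P) = P + (1 + P)/(2*P) (W(P) = (1 + P)/(2*P) + P = P + (1 + P)/(2*P))
q(G) = G*(½ + 1/(2*G) + 2*G) (q(G) = G*((½ + G + 1/(2*G)) + G) = G*(½ + 1/(2*G) + 2*G))
√(q(-71 - 64) - 28467) = √((½ + (-71 - 64)/2 + 2*(-71 - 64)²) - 28467) = √((½ + (½)*(-135) + 2*(-135)²) - 28467) = √((½ - 135/2 + 2*18225) - 28467) = √((½ - 135/2 + 36450) - 28467) = √(36383 - 28467) = √7916 = 2*√1979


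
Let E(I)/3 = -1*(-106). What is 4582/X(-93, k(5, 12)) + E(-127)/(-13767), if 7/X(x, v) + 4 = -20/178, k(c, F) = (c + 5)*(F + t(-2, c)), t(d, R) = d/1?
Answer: -7695874106/2858947 ≈ -2691.9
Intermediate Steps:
t(d, R) = d (t(d, R) = d*1 = d)
k(c, F) = (-2 + F)*(5 + c) (k(c, F) = (c + 5)*(F - 2) = (5 + c)*(-2 + F) = (-2 + F)*(5 + c))
X(x, v) = -623/366 (X(x, v) = 7/(-4 - 20/178) = 7/(-4 - 20*1/178) = 7/(-4 - 10/89) = 7/(-366/89) = 7*(-89/366) = -623/366)
E(I) = 318 (E(I) = 3*(-1*(-106)) = 3*106 = 318)
4582/X(-93, k(5, 12)) + E(-127)/(-13767) = 4582/(-623/366) + 318/(-13767) = 4582*(-366/623) + 318*(-1/13767) = -1677012/623 - 106/4589 = -7695874106/2858947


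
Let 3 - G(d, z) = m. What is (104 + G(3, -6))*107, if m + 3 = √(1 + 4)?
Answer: 11770 - 107*√5 ≈ 11531.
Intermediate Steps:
m = -3 + √5 (m = -3 + √(1 + 4) = -3 + √5 ≈ -0.76393)
G(d, z) = 6 - √5 (G(d, z) = 3 - (-3 + √5) = 3 + (3 - √5) = 6 - √5)
(104 + G(3, -6))*107 = (104 + (6 - √5))*107 = (110 - √5)*107 = 11770 - 107*√5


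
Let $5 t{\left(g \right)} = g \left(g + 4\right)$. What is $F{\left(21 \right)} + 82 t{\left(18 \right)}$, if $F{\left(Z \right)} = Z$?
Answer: $\frac{32577}{5} \approx 6515.4$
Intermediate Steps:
$t{\left(g \right)} = \frac{g \left(4 + g\right)}{5}$ ($t{\left(g \right)} = \frac{g \left(g + 4\right)}{5} = \frac{g \left(4 + g\right)}{5}$)
$F{\left(21 \right)} + 82 t{\left(18 \right)} = 21 + 82 \cdot \frac{1}{5} \cdot 18 \left(4 + 18\right) = 21 + 82 \cdot \frac{1}{5} \cdot 18 \cdot 22 = 21 + 82 \cdot \frac{396}{5} = 21 + \frac{32472}{5} = \frac{32577}{5}$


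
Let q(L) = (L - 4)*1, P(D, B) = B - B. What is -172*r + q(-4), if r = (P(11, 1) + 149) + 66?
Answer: -36988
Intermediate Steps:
P(D, B) = 0
q(L) = -4 + L (q(L) = (-4 + L)*1 = -4 + L)
r = 215 (r = (0 + 149) + 66 = 149 + 66 = 215)
-172*r + q(-4) = -172*215 + (-4 - 4) = -36980 - 8 = -36988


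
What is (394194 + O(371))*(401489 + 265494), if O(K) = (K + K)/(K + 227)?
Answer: 78613535764591/299 ≈ 2.6292e+11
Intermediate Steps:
O(K) = 2*K/(227 + K) (O(K) = (2*K)/(227 + K) = 2*K/(227 + K))
(394194 + O(371))*(401489 + 265494) = (394194 + 2*371/(227 + 371))*(401489 + 265494) = (394194 + 2*371/598)*666983 = (394194 + 2*371*(1/598))*666983 = (394194 + 371/299)*666983 = (117864377/299)*666983 = 78613535764591/299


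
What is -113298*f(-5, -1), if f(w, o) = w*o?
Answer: -566490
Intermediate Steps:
f(w, o) = o*w
-113298*f(-5, -1) = -113298*(-1*(-5)) = -113298*5 = -2463*230 = -566490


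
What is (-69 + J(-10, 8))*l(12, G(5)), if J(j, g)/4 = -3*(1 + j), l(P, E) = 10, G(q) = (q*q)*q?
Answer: 390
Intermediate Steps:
G(q) = q**3 (G(q) = q**2*q = q**3)
J(j, g) = -12 - 12*j (J(j, g) = 4*(-3*(1 + j)) = 4*(-3 - 3*j) = -12 - 12*j)
(-69 + J(-10, 8))*l(12, G(5)) = (-69 + (-12 - 12*(-10)))*10 = (-69 + (-12 + 120))*10 = (-69 + 108)*10 = 39*10 = 390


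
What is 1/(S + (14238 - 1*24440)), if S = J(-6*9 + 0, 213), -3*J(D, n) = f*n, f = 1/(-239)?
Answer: -239/2438207 ≈ -9.8023e-5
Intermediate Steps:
f = -1/239 ≈ -0.0041841
J(D, n) = n/717 (J(D, n) = -(-1)*n/717 = n/717)
S = 71/239 (S = (1/717)*213 = 71/239 ≈ 0.29707)
1/(S + (14238 - 1*24440)) = 1/(71/239 + (14238 - 1*24440)) = 1/(71/239 + (14238 - 24440)) = 1/(71/239 - 10202) = 1/(-2438207/239) = -239/2438207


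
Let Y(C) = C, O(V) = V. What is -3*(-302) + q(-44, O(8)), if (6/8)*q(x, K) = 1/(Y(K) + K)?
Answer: 10873/12 ≈ 906.08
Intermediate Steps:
q(x, K) = 2/(3*K) (q(x, K) = 4/(3*(K + K)) = 4/(3*((2*K))) = 4*(1/(2*K))/3 = 2/(3*K))
-3*(-302) + q(-44, O(8)) = -3*(-302) + (⅔)/8 = 906 + (⅔)*(⅛) = 906 + 1/12 = 10873/12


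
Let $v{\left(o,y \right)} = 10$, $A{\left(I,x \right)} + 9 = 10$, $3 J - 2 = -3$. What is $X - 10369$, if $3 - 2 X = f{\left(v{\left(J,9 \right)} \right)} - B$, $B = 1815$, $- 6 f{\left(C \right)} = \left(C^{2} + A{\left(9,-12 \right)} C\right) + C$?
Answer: $-9450$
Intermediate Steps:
$J = - \frac{1}{3}$ ($J = \frac{2}{3} + \frac{1}{3} \left(-3\right) = \frac{2}{3} - 1 = - \frac{1}{3} \approx -0.33333$)
$A{\left(I,x \right)} = 1$ ($A{\left(I,x \right)} = -9 + 10 = 1$)
$f{\left(C \right)} = - \frac{C}{3} - \frac{C^{2}}{6}$ ($f{\left(C \right)} = - \frac{\left(C^{2} + 1 C\right) + C}{6} = - \frac{\left(C^{2} + C\right) + C}{6} = - \frac{\left(C + C^{2}\right) + C}{6} = - \frac{C^{2} + 2 C}{6} = - \frac{C}{3} - \frac{C^{2}}{6}$)
$X = 919$ ($X = \frac{3}{2} - \frac{\left(- \frac{1}{6}\right) 10 \left(2 + 10\right) - 1815}{2} = \frac{3}{2} - \frac{\left(- \frac{1}{6}\right) 10 \cdot 12 - 1815}{2} = \frac{3}{2} - \frac{-20 - 1815}{2} = \frac{3}{2} - - \frac{1835}{2} = \frac{3}{2} + \frac{1835}{2} = 919$)
$X - 10369 = 919 - 10369 = -9450$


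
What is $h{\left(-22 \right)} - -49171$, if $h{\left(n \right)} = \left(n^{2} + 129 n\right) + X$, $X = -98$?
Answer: $46719$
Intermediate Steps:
$h{\left(n \right)} = -98 + n^{2} + 129 n$ ($h{\left(n \right)} = \left(n^{2} + 129 n\right) - 98 = -98 + n^{2} + 129 n$)
$h{\left(-22 \right)} - -49171 = \left(-98 + \left(-22\right)^{2} + 129 \left(-22\right)\right) - -49171 = \left(-98 + 484 - 2838\right) + 49171 = -2452 + 49171 = 46719$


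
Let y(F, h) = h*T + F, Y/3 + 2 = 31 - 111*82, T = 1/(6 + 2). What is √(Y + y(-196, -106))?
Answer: I*√109713/2 ≈ 165.61*I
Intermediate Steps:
T = ⅛ (T = 1/8 = ⅛ ≈ 0.12500)
Y = -27219 (Y = -6 + 3*(31 - 111*82) = -6 + 3*(31 - 9102) = -6 + 3*(-9071) = -6 - 27213 = -27219)
y(F, h) = F + h/8 (y(F, h) = h*(⅛) + F = h/8 + F = F + h/8)
√(Y + y(-196, -106)) = √(-27219 + (-196 + (⅛)*(-106))) = √(-27219 + (-196 - 53/4)) = √(-27219 - 837/4) = √(-109713/4) = I*√109713/2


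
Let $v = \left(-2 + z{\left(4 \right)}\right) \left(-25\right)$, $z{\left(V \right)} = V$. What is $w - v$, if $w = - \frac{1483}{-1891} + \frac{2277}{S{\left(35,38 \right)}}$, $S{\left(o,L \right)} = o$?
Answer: $\frac{7666962}{66185} \approx 115.84$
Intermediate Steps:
$v = -50$ ($v = \left(-2 + 4\right) \left(-25\right) = 2 \left(-25\right) = -50$)
$w = \frac{4357712}{66185}$ ($w = - \frac{1483}{-1891} + \frac{2277}{35} = \left(-1483\right) \left(- \frac{1}{1891}\right) + 2277 \cdot \frac{1}{35} = \frac{1483}{1891} + \frac{2277}{35} = \frac{4357712}{66185} \approx 65.841$)
$w - v = \frac{4357712}{66185} - -50 = \frac{4357712}{66185} + 50 = \frac{7666962}{66185}$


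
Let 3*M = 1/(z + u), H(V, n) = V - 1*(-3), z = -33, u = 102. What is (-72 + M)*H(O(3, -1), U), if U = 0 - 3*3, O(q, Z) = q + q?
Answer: -14903/23 ≈ -647.96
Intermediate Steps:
O(q, Z) = 2*q
U = -9 (U = 0 - 9 = -9)
H(V, n) = 3 + V (H(V, n) = V + 3 = 3 + V)
M = 1/207 (M = 1/(3*(-33 + 102)) = (1/3)/69 = (1/3)*(1/69) = 1/207 ≈ 0.0048309)
(-72 + M)*H(O(3, -1), U) = (-72 + 1/207)*(3 + 2*3) = -14903*(3 + 6)/207 = -14903/207*9 = -14903/23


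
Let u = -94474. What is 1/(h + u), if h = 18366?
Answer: -1/76108 ≈ -1.3139e-5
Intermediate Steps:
1/(h + u) = 1/(18366 - 94474) = 1/(-76108) = -1/76108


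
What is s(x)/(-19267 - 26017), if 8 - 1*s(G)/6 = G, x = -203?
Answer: -633/22642 ≈ -0.027957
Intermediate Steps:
s(G) = 48 - 6*G
s(x)/(-19267 - 26017) = (48 - 6*(-203))/(-19267 - 26017) = (48 + 1218)/(-45284) = 1266*(-1/45284) = -633/22642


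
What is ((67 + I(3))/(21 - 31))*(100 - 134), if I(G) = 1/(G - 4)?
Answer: 1122/5 ≈ 224.40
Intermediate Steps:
I(G) = 1/(-4 + G)
((67 + I(3))/(21 - 31))*(100 - 134) = ((67 + 1/(-4 + 3))/(21 - 31))*(100 - 134) = ((67 + 1/(-1))/(-10))*(-34) = ((67 - 1)*(-⅒))*(-34) = (66*(-⅒))*(-34) = -33/5*(-34) = 1122/5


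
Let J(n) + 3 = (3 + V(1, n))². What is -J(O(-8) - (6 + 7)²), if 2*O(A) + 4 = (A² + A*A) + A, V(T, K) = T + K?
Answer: -11446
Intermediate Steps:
V(T, K) = K + T
O(A) = -2 + A² + A/2 (O(A) = -2 + ((A² + A*A) + A)/2 = -2 + ((A² + A²) + A)/2 = -2 + (2*A² + A)/2 = -2 + (A + 2*A²)/2 = -2 + (A² + A/2) = -2 + A² + A/2)
J(n) = -3 + (4 + n)² (J(n) = -3 + (3 + (n + 1))² = -3 + (3 + (1 + n))² = -3 + (4 + n)²)
-J(O(-8) - (6 + 7)²) = -(-3 + (4 + ((-2 + (-8)² + (½)*(-8)) - (6 + 7)²))²) = -(-3 + (4 + ((-2 + 64 - 4) - 1*13²))²) = -(-3 + (4 + (58 - 1*169))²) = -(-3 + (4 + (58 - 169))²) = -(-3 + (4 - 111)²) = -(-3 + (-107)²) = -(-3 + 11449) = -1*11446 = -11446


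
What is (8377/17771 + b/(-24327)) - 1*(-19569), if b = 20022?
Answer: 2819940833630/144105039 ≈ 19569.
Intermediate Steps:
(8377/17771 + b/(-24327)) - 1*(-19569) = (8377/17771 + 20022/(-24327)) - 1*(-19569) = (8377*(1/17771) + 20022*(-1/24327)) + 19569 = (8377/17771 - 6674/8109) + 19569 = -50674561/144105039 + 19569 = 2819940833630/144105039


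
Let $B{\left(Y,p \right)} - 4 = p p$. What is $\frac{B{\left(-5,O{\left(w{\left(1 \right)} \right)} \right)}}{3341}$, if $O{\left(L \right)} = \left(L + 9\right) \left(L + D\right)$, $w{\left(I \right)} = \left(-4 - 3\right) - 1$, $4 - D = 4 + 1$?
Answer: $\frac{85}{3341} \approx 0.025441$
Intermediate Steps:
$D = -1$ ($D = 4 - \left(4 + 1\right) = 4 - 5 = -1$)
$w{\left(I \right)} = -8$ ($w{\left(I \right)} = -7 - 1 = -8$)
$O{\left(L \right)} = \left(-1 + L\right) \left(9 + L\right)$ ($O{\left(L \right)} = \left(L + 9\right) \left(L - 1\right) = \left(9 + L\right) \left(-1 + L\right) = \left(-1 + L\right) \left(9 + L\right)$)
$B{\left(Y,p \right)} = 4 + p^{2}$ ($B{\left(Y,p \right)} = 4 + p p = 4 + p^{2}$)
$\frac{B{\left(-5,O{\left(w{\left(1 \right)} \right)} \right)}}{3341} = \frac{4 + \left(-9 + \left(-8\right)^{2} + 8 \left(-8\right)\right)^{2}}{3341} = \left(4 + \left(-9 + 64 - 64\right)^{2}\right) \frac{1}{3341} = \left(4 + \left(-9\right)^{2}\right) \frac{1}{3341} = \left(4 + 81\right) \frac{1}{3341} = 85 \cdot \frac{1}{3341} = \frac{85}{3341}$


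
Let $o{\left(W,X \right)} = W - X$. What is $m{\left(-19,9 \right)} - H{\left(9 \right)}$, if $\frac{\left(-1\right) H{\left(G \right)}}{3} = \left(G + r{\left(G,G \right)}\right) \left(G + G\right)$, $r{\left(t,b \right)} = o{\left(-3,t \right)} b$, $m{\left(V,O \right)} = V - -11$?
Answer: $-5354$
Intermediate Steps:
$m{\left(V,O \right)} = 11 + V$ ($m{\left(V,O \right)} = V + 11 = 11 + V$)
$r{\left(t,b \right)} = b \left(-3 - t\right)$ ($r{\left(t,b \right)} = \left(-3 - t\right) b = b \left(-3 - t\right)$)
$H{\left(G \right)} = - 6 G \left(G - G \left(3 + G\right)\right)$ ($H{\left(G \right)} = - 3 \left(G - G \left(3 + G\right)\right) \left(G + G\right) = - 3 \left(G - G \left(3 + G\right)\right) 2 G = - 3 \cdot 2 G \left(G - G \left(3 + G\right)\right) = - 6 G \left(G - G \left(3 + G\right)\right)$)
$m{\left(-19,9 \right)} - H{\left(9 \right)} = \left(11 - 19\right) - 6 \cdot 9^{2} \left(2 + 9\right) = -8 - 6 \cdot 81 \cdot 11 = -8 - 5346 = -5354$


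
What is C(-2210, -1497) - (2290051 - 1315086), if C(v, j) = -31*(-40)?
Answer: -973725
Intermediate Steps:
C(v, j) = 1240
C(-2210, -1497) - (2290051 - 1315086) = 1240 - (2290051 - 1315086) = 1240 - 1*974965 = 1240 - 974965 = -973725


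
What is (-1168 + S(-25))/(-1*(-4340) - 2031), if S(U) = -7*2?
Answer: -1182/2309 ≈ -0.51191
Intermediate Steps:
S(U) = -14
(-1168 + S(-25))/(-1*(-4340) - 2031) = (-1168 - 14)/(-1*(-4340) - 2031) = -1182/(4340 - 2031) = -1182/2309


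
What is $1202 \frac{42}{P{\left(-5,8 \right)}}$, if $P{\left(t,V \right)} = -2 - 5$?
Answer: $-7212$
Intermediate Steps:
$P{\left(t,V \right)} = -7$ ($P{\left(t,V \right)} = -2 - 5 = -7$)
$1202 \frac{42}{P{\left(-5,8 \right)}} = 1202 \frac{42}{-7} = 1202 \cdot 42 \left(- \frac{1}{7}\right) = 1202 \left(-6\right) = -7212$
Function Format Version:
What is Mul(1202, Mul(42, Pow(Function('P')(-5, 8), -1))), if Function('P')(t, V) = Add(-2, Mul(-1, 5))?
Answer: -7212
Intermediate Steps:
Function('P')(t, V) = -7 (Function('P')(t, V) = Add(-2, -5) = -7)
Mul(1202, Mul(42, Pow(Function('P')(-5, 8), -1))) = Mul(1202, Mul(42, Pow(-7, -1))) = Mul(1202, Mul(42, Rational(-1, 7))) = Mul(1202, -6) = -7212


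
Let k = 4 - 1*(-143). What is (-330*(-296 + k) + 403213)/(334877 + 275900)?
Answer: 452383/610777 ≈ 0.74067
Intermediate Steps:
k = 147 (k = 4 + 143 = 147)
(-330*(-296 + k) + 403213)/(334877 + 275900) = (-330*(-296 + 147) + 403213)/(334877 + 275900) = (-330*(-149) + 403213)/610777 = (49170 + 403213)*(1/610777) = 452383*(1/610777) = 452383/610777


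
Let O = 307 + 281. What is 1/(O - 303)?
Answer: 1/285 ≈ 0.0035088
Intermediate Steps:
O = 588
1/(O - 303) = 1/(588 - 303) = 1/285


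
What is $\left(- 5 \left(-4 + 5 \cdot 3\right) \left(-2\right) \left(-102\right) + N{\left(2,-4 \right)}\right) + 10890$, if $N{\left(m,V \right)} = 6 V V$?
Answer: $-234$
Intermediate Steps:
$N{\left(m,V \right)} = 6 V^{2}$
$\left(- 5 \left(-4 + 5 \cdot 3\right) \left(-2\right) \left(-102\right) + N{\left(2,-4 \right)}\right) + 10890 = \left(- 5 \left(-4 + 5 \cdot 3\right) \left(-2\right) \left(-102\right) + 6 \left(-4\right)^{2}\right) + 10890 = \left(- 5 \left(-4 + 15\right) \left(-2\right) \left(-102\right) + 6 \cdot 16\right) + 10890 = \left(\left(-5\right) 11 \left(-2\right) \left(-102\right) + 96\right) + 10890 = \left(\left(-55\right) \left(-2\right) \left(-102\right) + 96\right) + 10890 = \left(110 \left(-102\right) + 96\right) + 10890 = \left(-11220 + 96\right) + 10890 = -11124 + 10890 = -234$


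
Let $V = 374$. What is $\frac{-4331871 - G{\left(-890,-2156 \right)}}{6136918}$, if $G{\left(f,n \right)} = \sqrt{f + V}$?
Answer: $- \frac{4331871}{6136918} - \frac{i \sqrt{129}}{3068459} \approx -0.70587 - 3.7015 \cdot 10^{-6} i$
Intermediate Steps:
$G{\left(f,n \right)} = \sqrt{374 + f}$ ($G{\left(f,n \right)} = \sqrt{f + 374} = \sqrt{374 + f}$)
$\frac{-4331871 - G{\left(-890,-2156 \right)}}{6136918} = \frac{-4331871 - \sqrt{374 - 890}}{6136918} = \left(-4331871 - \sqrt{-516}\right) \frac{1}{6136918} = \left(-4331871 - 2 i \sqrt{129}\right) \frac{1}{6136918} = - \frac{4331871}{6136918} - \frac{i \sqrt{129}}{3068459}$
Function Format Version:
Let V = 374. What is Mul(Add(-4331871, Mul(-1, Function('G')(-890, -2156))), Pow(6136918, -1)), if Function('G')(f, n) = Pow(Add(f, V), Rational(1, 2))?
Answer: Add(Rational(-4331871, 6136918), Mul(Rational(-1, 3068459), I, Pow(129, Rational(1, 2)))) ≈ Add(-0.70587, Mul(-3.7015e-6, I))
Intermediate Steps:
Function('G')(f, n) = Pow(Add(374, f), Rational(1, 2)) (Function('G')(f, n) = Pow(Add(f, 374), Rational(1, 2)) = Pow(Add(374, f), Rational(1, 2)))
Mul(Add(-4331871, Mul(-1, Function('G')(-890, -2156))), Pow(6136918, -1)) = Mul(Add(-4331871, Mul(-1, Pow(Add(374, -890), Rational(1, 2)))), Pow(6136918, -1)) = Mul(Add(-4331871, Mul(-1, Pow(-516, Rational(1, 2)))), Rational(1, 6136918)) = Mul(Add(-4331871, Mul(-1, Mul(2, I, Pow(129, Rational(1, 2))))), Rational(1, 6136918)) = Mul(Add(-4331871, Mul(-2, I, Pow(129, Rational(1, 2)))), Rational(1, 6136918)) = Add(Rational(-4331871, 6136918), Mul(Rational(-1, 3068459), I, Pow(129, Rational(1, 2))))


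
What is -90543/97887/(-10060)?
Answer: 30181/328247740 ≈ 9.1946e-5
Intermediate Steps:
-90543/97887/(-10060) = -90543*1/97887*(-1/10060) = -30181/32629*(-1/10060) = 30181/328247740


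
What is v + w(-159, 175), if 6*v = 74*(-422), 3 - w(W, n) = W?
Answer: -15128/3 ≈ -5042.7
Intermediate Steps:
w(W, n) = 3 - W
v = -15614/3 (v = (74*(-422))/6 = (⅙)*(-31228) = -15614/3 ≈ -5204.7)
v + w(-159, 175) = -15614/3 + (3 - 1*(-159)) = -15614/3 + (3 + 159) = -15614/3 + 162 = -15128/3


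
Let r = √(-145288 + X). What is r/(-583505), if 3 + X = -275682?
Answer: -I*√420973/583505 ≈ -0.0011119*I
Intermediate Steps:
X = -275685 (X = -3 - 275682 = -275685)
r = I*√420973 (r = √(-145288 - 275685) = √(-420973) = I*√420973 ≈ 648.82*I)
r/(-583505) = (I*√420973)/(-583505) = (I*√420973)*(-1/583505) = -I*√420973/583505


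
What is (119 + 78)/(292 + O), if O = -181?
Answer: 197/111 ≈ 1.7748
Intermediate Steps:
(119 + 78)/(292 + O) = (119 + 78)/(292 - 181) = 197/111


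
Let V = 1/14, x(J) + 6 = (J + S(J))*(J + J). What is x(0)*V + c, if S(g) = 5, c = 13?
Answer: 88/7 ≈ 12.571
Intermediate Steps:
x(J) = -6 + 2*J*(5 + J) (x(J) = -6 + (J + 5)*(J + J) = -6 + (5 + J)*(2*J) = -6 + 2*J*(5 + J))
V = 1/14 ≈ 0.071429
x(0)*V + c = (-6 + 2*0² + 10*0)*(1/14) + 13 = (-6 + 2*0 + 0)*(1/14) + 13 = (-6 + 0 + 0)*(1/14) + 13 = -6*1/14 + 13 = -3/7 + 13 = 88/7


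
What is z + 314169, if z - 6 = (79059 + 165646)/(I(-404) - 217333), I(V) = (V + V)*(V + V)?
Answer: 136833196630/435531 ≈ 3.1418e+5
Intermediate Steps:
I(V) = 4*V**2 (I(V) = (2*V)*(2*V) = 4*V**2)
z = 2857891/435531 (z = 6 + (79059 + 165646)/(4*(-404)**2 - 217333) = 6 + 244705/(4*163216 - 217333) = 6 + 244705/(652864 - 217333) = 6 + 244705/435531 = 2857891/435531 ≈ 6.5619)
z + 314169 = 2857891/435531 + 314169 = 136833196630/435531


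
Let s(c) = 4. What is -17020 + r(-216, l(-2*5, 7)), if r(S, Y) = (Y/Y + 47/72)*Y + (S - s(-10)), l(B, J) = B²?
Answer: -307345/18 ≈ -17075.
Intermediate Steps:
r(S, Y) = -4 + S + 119*Y/72 (r(S, Y) = (Y/Y + 47/72)*Y + (S - 1*4) = (1 + 47*(1/72))*Y + (S - 4) = (1 + 47/72)*Y + (-4 + S) = 119*Y/72 + (-4 + S) = -4 + S + 119*Y/72)
-17020 + r(-216, l(-2*5, 7)) = -17020 + (-4 - 216 + 119*(-2*5)²/72) = -17020 + (-4 - 216 + (119/72)*(-10)²) = -17020 + (-4 - 216 + (119/72)*100) = -17020 + (-4 - 216 + 2975/18) = -17020 - 985/18 = -307345/18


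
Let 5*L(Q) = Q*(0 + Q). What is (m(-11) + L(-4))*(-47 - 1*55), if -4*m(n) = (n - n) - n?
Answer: -459/10 ≈ -45.900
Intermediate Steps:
L(Q) = Q**2/5 (L(Q) = (Q*(0 + Q))/5 = (Q*Q)/5 = Q**2/5)
m(n) = n/4 (m(n) = -((n - n) - n)/4 = -(0 - n)/4 = -(-1)*n/4 = n/4)
(m(-11) + L(-4))*(-47 - 1*55) = ((1/4)*(-11) + (1/5)*(-4)**2)*(-47 - 1*55) = (-11/4 + (1/5)*16)*(-47 - 55) = (-11/4 + 16/5)*(-102) = (9/20)*(-102) = -459/10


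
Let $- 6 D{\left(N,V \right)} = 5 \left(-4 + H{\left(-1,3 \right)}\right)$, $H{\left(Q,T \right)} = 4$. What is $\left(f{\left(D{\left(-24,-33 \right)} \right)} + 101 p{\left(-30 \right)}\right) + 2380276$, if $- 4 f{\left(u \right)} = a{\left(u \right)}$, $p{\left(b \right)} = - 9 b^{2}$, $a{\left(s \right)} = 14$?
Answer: $\frac{3124345}{2} \approx 1.5622 \cdot 10^{6}$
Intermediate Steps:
$D{\left(N,V \right)} = 0$ ($D{\left(N,V \right)} = - \frac{5 \left(-4 + 4\right)}{6} = - \frac{5 \cdot 0}{6} = \left(- \frac{1}{6}\right) 0 = 0$)
$f{\left(u \right)} = - \frac{7}{2}$ ($f{\left(u \right)} = \left(- \frac{1}{4}\right) 14 = - \frac{7}{2}$)
$\left(f{\left(D{\left(-24,-33 \right)} \right)} + 101 p{\left(-30 \right)}\right) + 2380276 = \left(- \frac{7}{2} + 101 \left(- 9 \left(-30\right)^{2}\right)\right) + 2380276 = \left(- \frac{7}{2} + 101 \left(\left(-9\right) 900\right)\right) + 2380276 = \left(- \frac{7}{2} + 101 \left(-8100\right)\right) + 2380276 = \left(- \frac{7}{2} - 818100\right) + 2380276 = - \frac{1636207}{2} + 2380276 = \frac{3124345}{2}$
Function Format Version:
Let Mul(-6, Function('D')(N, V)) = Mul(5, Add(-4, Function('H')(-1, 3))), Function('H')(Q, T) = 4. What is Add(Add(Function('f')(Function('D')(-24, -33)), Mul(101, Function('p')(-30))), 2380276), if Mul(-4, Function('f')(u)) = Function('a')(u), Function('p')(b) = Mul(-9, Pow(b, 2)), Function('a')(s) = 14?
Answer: Rational(3124345, 2) ≈ 1.5622e+6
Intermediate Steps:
Function('D')(N, V) = 0 (Function('D')(N, V) = Mul(Rational(-1, 6), Mul(5, Add(-4, 4))) = Mul(Rational(-1, 6), Mul(5, 0)) = Mul(Rational(-1, 6), 0) = 0)
Function('f')(u) = Rational(-7, 2) (Function('f')(u) = Mul(Rational(-1, 4), 14) = Rational(-7, 2))
Add(Add(Function('f')(Function('D')(-24, -33)), Mul(101, Function('p')(-30))), 2380276) = Add(Add(Rational(-7, 2), Mul(101, Mul(-9, Pow(-30, 2)))), 2380276) = Add(Add(Rational(-7, 2), Mul(101, Mul(-9, 900))), 2380276) = Add(Add(Rational(-7, 2), Mul(101, -8100)), 2380276) = Add(Add(Rational(-7, 2), -818100), 2380276) = Add(Rational(-1636207, 2), 2380276) = Rational(3124345, 2)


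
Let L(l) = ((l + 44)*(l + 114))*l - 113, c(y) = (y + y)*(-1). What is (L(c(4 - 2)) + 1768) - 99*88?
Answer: -24657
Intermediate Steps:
c(y) = -2*y (c(y) = (2*y)*(-1) = -2*y)
L(l) = -113 + l*(44 + l)*(114 + l) (L(l) = ((44 + l)*(114 + l))*l - 113 = l*(44 + l)*(114 + l) - 113 = -113 + l*(44 + l)*(114 + l))
(L(c(4 - 2)) + 1768) - 99*88 = ((-113 + (-2*(4 - 2))³ + 158*(-2*(4 - 2))² + 5016*(-2*(4 - 2))) + 1768) - 99*88 = ((-113 + (-2*2)³ + 158*(-2*2)² + 5016*(-2*2)) + 1768) - 8712 = ((-113 + (-4)³ + 158*(-4)² + 5016*(-4)) + 1768) - 8712 = ((-113 - 64 + 158*16 - 20064) + 1768) - 8712 = ((-113 - 64 + 2528 - 20064) + 1768) - 8712 = (-17713 + 1768) - 8712 = -15945 - 8712 = -24657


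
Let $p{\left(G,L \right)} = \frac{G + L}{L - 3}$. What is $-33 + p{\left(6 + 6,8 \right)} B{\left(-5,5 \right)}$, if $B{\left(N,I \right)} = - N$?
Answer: $-13$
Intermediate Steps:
$p{\left(G,L \right)} = \frac{G + L}{-3 + L}$
$-33 + p{\left(6 + 6,8 \right)} B{\left(-5,5 \right)} = -33 + \frac{\left(6 + 6\right) + 8}{-3 + 8} \left(\left(-1\right) \left(-5\right)\right) = -33 + \frac{12 + 8}{5} \cdot 5 = -33 + \frac{1}{5} \cdot 20 \cdot 5 = -33 + 4 \cdot 5 = -33 + 20 = -13$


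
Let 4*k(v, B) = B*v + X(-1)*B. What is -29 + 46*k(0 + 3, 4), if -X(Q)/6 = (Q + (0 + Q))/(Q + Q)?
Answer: -167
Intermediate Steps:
X(Q) = -6 (X(Q) = -6*(Q + (0 + Q))/(Q + Q) = -6*(Q + Q)/(2*Q) = -6*2*Q*1/(2*Q) = -6*1 = -6)
k(v, B) = -3*B/2 + B*v/4 (k(v, B) = (B*v - 6*B)/4 = (-6*B + B*v)/4 = -3*B/2 + B*v/4)
-29 + 46*k(0 + 3, 4) = -29 + 46*((¼)*4*(-6 + (0 + 3))) = -29 + 46*((¼)*4*(-6 + 3)) = -29 + 46*((¼)*4*(-3)) = -29 + 46*(-3) = -29 - 138 = -167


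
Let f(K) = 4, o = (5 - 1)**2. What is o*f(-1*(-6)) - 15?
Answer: 49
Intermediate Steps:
o = 16 (o = 4**2 = 16)
o*f(-1*(-6)) - 15 = 16*4 - 15 = 64 - 15 = 49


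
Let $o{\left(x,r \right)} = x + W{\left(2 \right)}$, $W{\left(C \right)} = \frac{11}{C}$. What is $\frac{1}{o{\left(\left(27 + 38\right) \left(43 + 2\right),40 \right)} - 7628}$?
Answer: $- \frac{2}{9395} \approx -0.00021288$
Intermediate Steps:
$o{\left(x,r \right)} = \frac{11}{2} + x$ ($o{\left(x,r \right)} = x + \frac{11}{2} = \frac{11}{2} + x$)
$\frac{1}{o{\left(\left(27 + 38\right) \left(43 + 2\right),40 \right)} - 7628} = \frac{1}{\left(\frac{11}{2} + \left(27 + 38\right) \left(43 + 2\right)\right) - 7628} = \frac{1}{\left(\frac{11}{2} + 65 \cdot 45\right) - 7628} = \frac{1}{\left(\frac{11}{2} + 2925\right) - 7628} = \frac{1}{\frac{5861}{2} - 7628} = \frac{1}{- \frac{9395}{2}} = - \frac{2}{9395}$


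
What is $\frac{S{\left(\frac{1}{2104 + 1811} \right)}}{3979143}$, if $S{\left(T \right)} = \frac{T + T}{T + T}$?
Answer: $\frac{1}{3979143} \approx 2.5131 \cdot 10^{-7}$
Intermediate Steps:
$S{\left(T \right)} = 1$ ($S{\left(T \right)} = \frac{2 T}{2 T} = 2 T \frac{1}{2 T} = 1$)
$\frac{S{\left(\frac{1}{2104 + 1811} \right)}}{3979143} = 1 \cdot \frac{1}{3979143} = \frac{1}{3979143}$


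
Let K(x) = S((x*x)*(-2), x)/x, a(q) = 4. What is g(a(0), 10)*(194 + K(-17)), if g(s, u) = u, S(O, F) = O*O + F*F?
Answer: -194750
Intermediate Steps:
S(O, F) = F**2 + O**2 (S(O, F) = O**2 + F**2 = F**2 + O**2)
K(x) = (x**2 + 4*x**4)/x (K(x) = (x**2 + ((x*x)*(-2))**2)/x = (x**2 + (x**2*(-2))**2)/x = (x**2 + (-2*x**2)**2)/x = (x**2 + 4*x**4)/x)
g(a(0), 10)*(194 + K(-17)) = 10*(194 + (-17 + 4*(-17)**3)) = 10*(194 + (-17 + 4*(-4913))) = 10*(194 + (-17 - 19652)) = 10*(194 - 19669) = 10*(-19475) = -194750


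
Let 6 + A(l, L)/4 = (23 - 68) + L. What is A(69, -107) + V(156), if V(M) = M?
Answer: -476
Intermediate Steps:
A(l, L) = -204 + 4*L (A(l, L) = -24 + 4*((23 - 68) + L) = -24 + 4*(-45 + L) = -24 + (-180 + 4*L) = -204 + 4*L)
A(69, -107) + V(156) = (-204 + 4*(-107)) + 156 = (-204 - 428) + 156 = -632 + 156 = -476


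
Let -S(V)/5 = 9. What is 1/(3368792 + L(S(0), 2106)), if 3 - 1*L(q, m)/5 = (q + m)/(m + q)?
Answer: 1/3368802 ≈ 2.9684e-7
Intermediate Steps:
S(V) = -45 (S(V) = -5*9 = -45)
L(q, m) = 10 (L(q, m) = 15 - 5*(q + m)/(m + q) = 15 - 5*(m + q)/(m + q) = 15 - 5*1 = 15 - 5 = 10)
1/(3368792 + L(S(0), 2106)) = 1/(3368792 + 10) = 1/3368802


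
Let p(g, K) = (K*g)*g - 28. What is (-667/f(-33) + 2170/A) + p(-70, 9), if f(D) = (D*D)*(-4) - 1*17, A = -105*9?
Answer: 5203371995/118071 ≈ 44070.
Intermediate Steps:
A = -945
f(D) = -17 - 4*D² (f(D) = D²*(-4) - 17 = -4*D² - 17 = -17 - 4*D²)
p(g, K) = -28 + K*g² (p(g, K) = K*g² - 28 = -28 + K*g²)
(-667/f(-33) + 2170/A) + p(-70, 9) = (-667/(-17 - 4*(-33)²) + 2170/(-945)) + (-28 + 9*(-70)²) = (-667/(-17 - 4*1089) + 2170*(-1/945)) + (-28 + 9*4900) = (-667/(-17 - 4356) - 62/27) + (-28 + 44100) = (-667/(-4373) - 62/27) + 44072 = (-667*(-1/4373) - 62/27) + 44072 = (667/4373 - 62/27) + 44072 = -253117/118071 + 44072 = 5203371995/118071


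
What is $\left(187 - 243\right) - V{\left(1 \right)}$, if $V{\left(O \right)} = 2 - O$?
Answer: $-57$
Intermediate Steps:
$\left(187 - 243\right) - V{\left(1 \right)} = \left(187 - 243\right) - \left(2 - 1\right) = -56 - 1 = -57$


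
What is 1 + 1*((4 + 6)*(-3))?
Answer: -29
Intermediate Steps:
1 + 1*((4 + 6)*(-3)) = 1 + 1*(10*(-3)) = 1 + 1*(-30) = 1 - 30 = -29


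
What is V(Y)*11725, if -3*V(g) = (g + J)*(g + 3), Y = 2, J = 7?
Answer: -175875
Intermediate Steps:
V(g) = -(3 + g)*(7 + g)/3 (V(g) = -(g + 7)*(g + 3)/3 = -(7 + g)*(3 + g)/3 = -(3 + g)*(7 + g)/3)
V(Y)*11725 = (-7 - 10/3*2 - ⅓*2²)*11725 = (-7 - 20/3 - ⅓*4)*11725 = (-7 - 20/3 - 4/3)*11725 = -15*11725 = -175875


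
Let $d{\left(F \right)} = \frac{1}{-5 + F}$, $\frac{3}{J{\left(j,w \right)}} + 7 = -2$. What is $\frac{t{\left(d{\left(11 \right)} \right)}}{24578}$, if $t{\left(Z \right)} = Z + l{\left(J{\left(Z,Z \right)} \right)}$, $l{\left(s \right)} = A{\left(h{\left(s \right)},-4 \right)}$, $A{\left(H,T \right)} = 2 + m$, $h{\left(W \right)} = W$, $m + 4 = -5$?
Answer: $- \frac{41}{147468} \approx -0.00027803$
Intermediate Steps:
$m = -9$ ($m = -4 - 5 = -9$)
$J{\left(j,w \right)} = - \frac{1}{3}$ ($J{\left(j,w \right)} = \frac{3}{-7 - 2} = \frac{3}{-9} = 3 \left(- \frac{1}{9}\right) = - \frac{1}{3}$)
$A{\left(H,T \right)} = -7$ ($A{\left(H,T \right)} = 2 - 9 = -7$)
$l{\left(s \right)} = -7$
$t{\left(Z \right)} = -7 + Z$ ($t{\left(Z \right)} = Z - 7 = -7 + Z$)
$\frac{t{\left(d{\left(11 \right)} \right)}}{24578} = \frac{-7 + \frac{1}{-5 + 11}}{24578} = \left(-7 + \frac{1}{6}\right) \frac{1}{24578} = \left(- \frac{41}{6}\right) \frac{1}{24578} = - \frac{41}{147468}$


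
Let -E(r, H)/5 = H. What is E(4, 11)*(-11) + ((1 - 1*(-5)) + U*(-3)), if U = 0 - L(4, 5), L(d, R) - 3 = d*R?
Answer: 680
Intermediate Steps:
L(d, R) = 3 + R*d (L(d, R) = 3 + d*R = 3 + R*d)
E(r, H) = -5*H
U = -23 (U = 0 - (3 + 5*4) = 0 - (3 + 20) = 0 - 1*23 = 0 - 23 = -23)
E(4, 11)*(-11) + ((1 - 1*(-5)) + U*(-3)) = -5*11*(-11) + ((1 - 1*(-5)) - 23*(-3)) = -55*(-11) + ((1 + 5) + 69) = 605 + (6 + 69) = 605 + 75 = 680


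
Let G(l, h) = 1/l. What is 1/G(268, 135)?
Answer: 268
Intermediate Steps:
1/G(268, 135) = 1/(1/268) = 268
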